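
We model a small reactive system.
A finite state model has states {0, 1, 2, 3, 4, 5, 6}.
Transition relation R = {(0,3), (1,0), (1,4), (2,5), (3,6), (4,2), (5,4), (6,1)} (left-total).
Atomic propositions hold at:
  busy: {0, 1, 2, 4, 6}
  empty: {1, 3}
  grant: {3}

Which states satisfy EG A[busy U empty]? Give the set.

A[busy U empty]: least fixpoint, start Z0 = Sat(empty) = {1, 3}, add states in Sat(busy) with every successor in Z. Z1 = {0, 1, 3, 6}; fixed.
Sat(A[busy U empty]) = {0, 1, 3, 6}
EG A[busy U empty]: greatest fixpoint, start Z0 = {0, 1, 3, 6}, keep only states in Sat with some successor in Z. Already a fixed point.
Sat(EG A[busy U empty]) = {0, 1, 3, 6}

{0, 1, 3, 6}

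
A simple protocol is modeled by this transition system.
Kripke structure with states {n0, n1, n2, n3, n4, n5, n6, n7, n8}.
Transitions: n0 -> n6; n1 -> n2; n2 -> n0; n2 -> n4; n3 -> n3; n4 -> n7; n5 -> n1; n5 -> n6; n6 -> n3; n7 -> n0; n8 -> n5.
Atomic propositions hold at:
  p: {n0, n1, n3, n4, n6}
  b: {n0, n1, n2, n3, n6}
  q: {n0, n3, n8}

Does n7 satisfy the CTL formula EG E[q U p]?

E[q U p]: least fixpoint, start Z0 = Sat(p) = {n0, n1, n3, n4, n6}, add states in Sat(q) with some successor in Z. Already a fixed point.
Sat(E[q U p]) = {n0, n1, n3, n4, n6}
EG E[q U p]: greatest fixpoint, start Z0 = {n0, n1, n3, n4, n6}, keep only states in Sat with some successor in Z. Z1 = {n0, n3, n6}; fixed.
Sat(EG E[q U p]) = {n0, n3, n6}
n7 ∉ Sat(EG E[q U p]) = {n0, n3, n6}, so the formula does not hold at n7.

No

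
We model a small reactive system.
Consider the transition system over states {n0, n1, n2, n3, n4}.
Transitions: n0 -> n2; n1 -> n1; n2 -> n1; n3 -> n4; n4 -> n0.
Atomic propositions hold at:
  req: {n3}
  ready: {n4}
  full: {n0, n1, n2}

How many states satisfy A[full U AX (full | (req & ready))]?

Sat(req & ready) = ∅
Sat(full | (req & ready)) = {n0, n1, n2}
Sat(AX (full | (req & ready))) = {s : every successor in {n0, n1, n2}} = {n0, n1, n2, n4}
A[full U AX (full | (req & ready))]: least fixpoint, start Z0 = Sat(AX (full | (req & ready))) = {n0, n1, n2, n4}, add states in Sat(full) with every successor in Z. Already a fixed point.
Sat(A[full U AX (full | (req & ready))]) = {n0, n1, n2, n4}
|Sat(A[full U AX (full | (req & ready))])| = |{n0, n1, n2, n4}| = 4.

4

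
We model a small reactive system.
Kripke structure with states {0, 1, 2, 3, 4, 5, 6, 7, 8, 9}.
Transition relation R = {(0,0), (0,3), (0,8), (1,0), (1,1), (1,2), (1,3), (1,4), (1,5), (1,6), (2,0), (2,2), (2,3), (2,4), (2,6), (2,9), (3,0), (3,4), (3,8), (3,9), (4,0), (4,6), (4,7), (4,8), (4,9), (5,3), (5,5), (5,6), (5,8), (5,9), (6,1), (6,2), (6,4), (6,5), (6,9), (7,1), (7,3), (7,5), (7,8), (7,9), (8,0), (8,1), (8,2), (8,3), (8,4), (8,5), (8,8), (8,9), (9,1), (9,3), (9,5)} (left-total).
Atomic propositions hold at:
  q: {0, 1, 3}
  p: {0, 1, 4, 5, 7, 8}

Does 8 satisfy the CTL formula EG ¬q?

Yes

Sat(¬q) = {2, 4, 5, 6, 7, 8, 9}
EG ¬q: greatest fixpoint, start Z0 = {2, 4, 5, 6, 7, 8, 9}, keep only states in Sat with some successor in Z. Already a fixed point.
Sat(EG ¬q) = {2, 4, 5, 6, 7, 8, 9}
8 ∈ Sat(EG ¬q) = {2, 4, 5, 6, 7, 8, 9}, so the formula holds at 8.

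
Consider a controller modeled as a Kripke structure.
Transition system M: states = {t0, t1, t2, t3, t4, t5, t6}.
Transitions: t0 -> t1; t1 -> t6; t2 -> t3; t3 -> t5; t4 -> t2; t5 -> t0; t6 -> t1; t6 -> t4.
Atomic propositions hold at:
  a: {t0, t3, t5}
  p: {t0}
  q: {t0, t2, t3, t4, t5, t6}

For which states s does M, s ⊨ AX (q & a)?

Sat(q & a) = {t0, t3, t5}
Sat(AX (q & a)) = {s : every successor in {t0, t3, t5}} = {t2, t3, t5}

{t2, t3, t5}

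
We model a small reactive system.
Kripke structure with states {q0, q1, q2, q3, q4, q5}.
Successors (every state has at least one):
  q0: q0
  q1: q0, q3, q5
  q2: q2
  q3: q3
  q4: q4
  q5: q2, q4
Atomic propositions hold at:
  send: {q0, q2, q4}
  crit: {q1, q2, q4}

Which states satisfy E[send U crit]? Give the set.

{q1, q2, q4}

E[send U crit]: least fixpoint, start Z0 = Sat(crit) = {q1, q2, q4}, add states in Sat(send) with some successor in Z. Already a fixed point.
Sat(E[send U crit]) = {q1, q2, q4}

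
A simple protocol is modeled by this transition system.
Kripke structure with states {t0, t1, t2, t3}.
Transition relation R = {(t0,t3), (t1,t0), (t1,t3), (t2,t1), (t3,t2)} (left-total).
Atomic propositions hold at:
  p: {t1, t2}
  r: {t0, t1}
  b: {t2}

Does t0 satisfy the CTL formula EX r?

Sat(EX r) = {s : some successor in {t0, t1}} = {t1, t2}
t0 ∉ Sat(EX r) = {t1, t2}, so the formula does not hold at t0.

No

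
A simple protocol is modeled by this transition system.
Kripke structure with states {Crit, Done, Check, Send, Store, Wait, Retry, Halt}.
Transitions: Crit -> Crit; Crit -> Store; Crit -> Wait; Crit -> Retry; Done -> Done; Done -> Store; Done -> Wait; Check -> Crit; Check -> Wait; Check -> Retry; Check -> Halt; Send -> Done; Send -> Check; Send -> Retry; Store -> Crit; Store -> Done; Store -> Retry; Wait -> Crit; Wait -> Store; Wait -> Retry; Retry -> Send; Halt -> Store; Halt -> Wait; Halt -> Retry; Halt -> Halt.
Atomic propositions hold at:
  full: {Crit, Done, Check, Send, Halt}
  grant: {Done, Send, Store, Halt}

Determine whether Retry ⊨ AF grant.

AF grant: least fixpoint, start Z0 = {Done, Send, Store, Halt}, add states with every successor in Z. Z1 = {Done, Send, Store, Retry, Halt}; fixed.
Sat(AF grant) = {Done, Send, Store, Retry, Halt}
Retry ∈ Sat(AF grant) = {Done, Send, Store, Retry, Halt}, so the formula holds at Retry.

Yes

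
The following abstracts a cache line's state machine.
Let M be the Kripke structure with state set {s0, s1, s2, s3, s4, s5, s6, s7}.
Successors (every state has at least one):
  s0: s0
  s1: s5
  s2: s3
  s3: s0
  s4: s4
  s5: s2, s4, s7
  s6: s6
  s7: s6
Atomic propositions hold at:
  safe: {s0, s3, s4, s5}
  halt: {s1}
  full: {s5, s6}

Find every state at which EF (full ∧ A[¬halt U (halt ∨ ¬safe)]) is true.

{s1, s5, s6, s7}

Sat(¬halt) = {s0, s2, s3, s4, s5, s6, s7}
Sat(¬safe) = {s1, s2, s6, s7}
Sat(halt ∨ ¬safe) = {s1, s2, s6, s7}
A[¬halt U (halt ∨ ¬safe)]: least fixpoint, start Z0 = Sat((halt ∨ ¬safe)) = {s1, s2, s6, s7}, add states in Sat(¬halt) with every successor in Z. Already a fixed point.
Sat(A[¬halt U (halt ∨ ¬safe)]) = {s1, s2, s6, s7}
Sat(full ∧ A[¬halt U (halt ∨ ¬safe)]) = {s6}
EF (full ∧ A[¬halt U (halt ∨ ¬safe)]): least fixpoint, start Z0 = {s6}, add states with some successor in Z. Z1 = {s6, s7}; Z2 = {s5, s6, s7}; Z3 = {s1, s5, s6, s7}; fixed.
Sat(EF (full ∧ A[¬halt U (halt ∨ ¬safe)])) = {s1, s5, s6, s7}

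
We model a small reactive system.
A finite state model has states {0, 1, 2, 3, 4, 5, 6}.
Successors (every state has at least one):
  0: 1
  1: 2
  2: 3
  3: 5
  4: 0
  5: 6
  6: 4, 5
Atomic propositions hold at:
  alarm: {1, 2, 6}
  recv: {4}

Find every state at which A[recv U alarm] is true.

{1, 2, 6}

A[recv U alarm]: least fixpoint, start Z0 = Sat(alarm) = {1, 2, 6}, add states in Sat(recv) with every successor in Z. Already a fixed point.
Sat(A[recv U alarm]) = {1, 2, 6}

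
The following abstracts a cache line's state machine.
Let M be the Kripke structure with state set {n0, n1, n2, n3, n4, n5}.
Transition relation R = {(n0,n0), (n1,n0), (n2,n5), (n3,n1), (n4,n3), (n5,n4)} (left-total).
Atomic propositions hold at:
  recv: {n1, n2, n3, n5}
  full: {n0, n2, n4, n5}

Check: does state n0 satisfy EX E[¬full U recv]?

No

Sat(¬full) = {n1, n3}
E[¬full U recv]: least fixpoint, start Z0 = Sat(recv) = {n1, n2, n3, n5}, add states in Sat(¬full) with some successor in Z. Already a fixed point.
Sat(E[¬full U recv]) = {n1, n2, n3, n5}
Sat(EX E[¬full U recv]) = {s : some successor in {n1, n2, n3, n5}} = {n2, n3, n4}
n0 ∉ Sat(EX E[¬full U recv]) = {n2, n3, n4}, so the formula does not hold at n0.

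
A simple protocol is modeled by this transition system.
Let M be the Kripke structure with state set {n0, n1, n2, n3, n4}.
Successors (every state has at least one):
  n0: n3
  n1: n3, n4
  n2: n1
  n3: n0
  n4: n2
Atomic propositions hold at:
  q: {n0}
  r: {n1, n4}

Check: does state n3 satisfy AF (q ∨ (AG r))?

AG r: greatest fixpoint, start Z0 = {n1, n4}, keep only states in Sat with every successor in Z. Z1 = ∅; fixed.
Sat(AG r) = ∅
Sat(q ∨ (AG r)) = {n0}
AF (q ∨ (AG r)): least fixpoint, start Z0 = {n0}, add states with every successor in Z. Z1 = {n0, n3}; fixed.
Sat(AF (q ∨ (AG r))) = {n0, n3}
n3 ∈ Sat(AF (q ∨ (AG r))) = {n0, n3}, so the formula holds at n3.

Yes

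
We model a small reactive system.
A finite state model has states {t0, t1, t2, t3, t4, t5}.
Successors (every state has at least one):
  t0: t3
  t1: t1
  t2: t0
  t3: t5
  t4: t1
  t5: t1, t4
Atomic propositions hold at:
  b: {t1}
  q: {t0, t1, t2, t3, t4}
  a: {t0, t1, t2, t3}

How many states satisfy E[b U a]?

E[b U a]: least fixpoint, start Z0 = Sat(a) = {t0, t1, t2, t3}, add states in Sat(b) with some successor in Z. Already a fixed point.
Sat(E[b U a]) = {t0, t1, t2, t3}
|Sat(E[b U a])| = |{t0, t1, t2, t3}| = 4.

4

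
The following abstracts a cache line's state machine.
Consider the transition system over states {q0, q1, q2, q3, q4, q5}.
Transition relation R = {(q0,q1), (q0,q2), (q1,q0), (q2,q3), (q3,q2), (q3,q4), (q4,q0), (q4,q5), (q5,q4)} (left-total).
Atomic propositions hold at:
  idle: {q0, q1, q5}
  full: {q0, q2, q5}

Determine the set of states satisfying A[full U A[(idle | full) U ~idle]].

Sat(idle | full) = {q0, q1, q2, q5}
Sat(~idle) = {q2, q3, q4}
A[(idle | full) U ~idle]: least fixpoint, start Z0 = Sat(~idle) = {q2, q3, q4}, add states in Sat(idle | full) with every successor in Z. Z1 = {q2, q3, q4, q5}; fixed.
Sat(A[(idle | full) U ~idle]) = {q2, q3, q4, q5}
A[full U A[(idle | full) U ~idle]]: least fixpoint, start Z0 = Sat(A[(idle | full) U ~idle]) = {q2, q3, q4, q5}, add states in Sat(full) with every successor in Z. Already a fixed point.
Sat(A[full U A[(idle | full) U ~idle]]) = {q2, q3, q4, q5}

{q2, q3, q4, q5}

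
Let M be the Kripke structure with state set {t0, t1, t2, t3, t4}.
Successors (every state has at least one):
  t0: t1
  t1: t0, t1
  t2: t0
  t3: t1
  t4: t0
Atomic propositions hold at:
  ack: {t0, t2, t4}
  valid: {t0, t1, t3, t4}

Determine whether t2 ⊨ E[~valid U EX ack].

Yes

Sat(~valid) = {t2}
Sat(EX ack) = {s : some successor in {t0, t2, t4}} = {t1, t2, t4}
E[~valid U EX ack]: least fixpoint, start Z0 = Sat(EX ack) = {t1, t2, t4}, add states in Sat(~valid) with some successor in Z. Already a fixed point.
Sat(E[~valid U EX ack]) = {t1, t2, t4}
t2 ∈ Sat(E[~valid U EX ack]) = {t1, t2, t4}, so the formula holds at t2.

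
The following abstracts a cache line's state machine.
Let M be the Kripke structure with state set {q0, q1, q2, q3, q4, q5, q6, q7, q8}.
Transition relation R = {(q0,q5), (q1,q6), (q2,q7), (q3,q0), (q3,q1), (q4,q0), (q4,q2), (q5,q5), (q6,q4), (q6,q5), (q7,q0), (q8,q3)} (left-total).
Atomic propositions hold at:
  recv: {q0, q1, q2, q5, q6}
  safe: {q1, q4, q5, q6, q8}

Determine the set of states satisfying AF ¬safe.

Sat(¬safe) = {q0, q2, q3, q7}
AF ¬safe: least fixpoint, start Z0 = {q0, q2, q3, q7}, add states with every successor in Z. Z1 = {q0, q2, q3, q4, q7, q8}; fixed.
Sat(AF ¬safe) = {q0, q2, q3, q4, q7, q8}

{q0, q2, q3, q4, q7, q8}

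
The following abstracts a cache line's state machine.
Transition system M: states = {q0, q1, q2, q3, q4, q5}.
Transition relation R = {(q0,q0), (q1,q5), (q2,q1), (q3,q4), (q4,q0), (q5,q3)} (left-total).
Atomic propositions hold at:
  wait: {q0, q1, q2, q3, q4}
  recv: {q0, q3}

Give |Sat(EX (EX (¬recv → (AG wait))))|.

5

Sat(¬recv) = {q1, q2, q4, q5}
AG wait: greatest fixpoint, start Z0 = {q0, q1, q2, q3, q4}, keep only states in Sat with every successor in Z. Z1 = {q0, q2, q3, q4}; Z2 = {q0, q3, q4}; fixed.
Sat(AG wait) = {q0, q3, q4}
Sat(¬recv → (AG wait)) = {q0, q3, q4}
Sat(EX (¬recv → (AG wait))) = {s : some successor in {q0, q3, q4}} = {q0, q3, q4, q5}
Sat(EX (EX (¬recv → (AG wait)))) = {s : some successor in {q0, q3, q4, q5}} = {q0, q1, q3, q4, q5}
|Sat(EX (EX (¬recv → (AG wait))))| = |{q0, q1, q3, q4, q5}| = 5.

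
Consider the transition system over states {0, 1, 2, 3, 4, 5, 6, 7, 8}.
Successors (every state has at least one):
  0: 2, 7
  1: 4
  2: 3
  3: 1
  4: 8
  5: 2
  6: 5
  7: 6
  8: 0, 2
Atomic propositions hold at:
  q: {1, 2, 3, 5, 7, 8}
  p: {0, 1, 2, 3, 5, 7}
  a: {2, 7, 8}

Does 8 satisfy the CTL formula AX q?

Sat(AX q) = {s : every successor in {1, 2, 3, 5, 7, 8}} = {0, 2, 3, 4, 5, 6}
8 ∉ Sat(AX q) = {0, 2, 3, 4, 5, 6}, so the formula does not hold at 8.

No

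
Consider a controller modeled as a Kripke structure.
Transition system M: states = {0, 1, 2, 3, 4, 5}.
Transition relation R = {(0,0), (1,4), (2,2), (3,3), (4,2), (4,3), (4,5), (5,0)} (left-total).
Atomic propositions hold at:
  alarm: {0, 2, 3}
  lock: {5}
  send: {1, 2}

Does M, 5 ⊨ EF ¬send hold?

Sat(¬send) = {0, 3, 4, 5}
EF ¬send: least fixpoint, start Z0 = {0, 3, 4, 5}, add states with some successor in Z. Z1 = {0, 1, 3, 4, 5}; fixed.
Sat(EF ¬send) = {0, 1, 3, 4, 5}
5 ∈ Sat(EF ¬send) = {0, 1, 3, 4, 5}, so the formula holds at 5.

Yes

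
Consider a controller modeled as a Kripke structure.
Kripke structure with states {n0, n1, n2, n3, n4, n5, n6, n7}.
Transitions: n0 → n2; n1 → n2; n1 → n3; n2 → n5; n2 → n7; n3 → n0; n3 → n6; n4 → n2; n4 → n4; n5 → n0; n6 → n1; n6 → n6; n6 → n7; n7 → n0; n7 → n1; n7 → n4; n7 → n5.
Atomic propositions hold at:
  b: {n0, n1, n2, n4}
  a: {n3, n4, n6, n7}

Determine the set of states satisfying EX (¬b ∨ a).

{n1, n2, n3, n4, n6, n7}

Sat(¬b) = {n3, n5, n6, n7}
Sat(¬b ∨ a) = {n3, n4, n5, n6, n7}
Sat(EX (¬b ∨ a)) = {s : some successor in {n3, n4, n5, n6, n7}} = {n1, n2, n3, n4, n6, n7}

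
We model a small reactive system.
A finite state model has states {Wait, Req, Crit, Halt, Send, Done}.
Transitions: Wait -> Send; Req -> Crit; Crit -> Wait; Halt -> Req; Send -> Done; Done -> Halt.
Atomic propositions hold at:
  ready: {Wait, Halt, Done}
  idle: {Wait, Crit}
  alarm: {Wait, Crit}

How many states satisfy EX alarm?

Sat(EX alarm) = {s : some successor in {Wait, Crit}} = {Req, Crit}
|Sat(EX alarm)| = |{Req, Crit}| = 2.

2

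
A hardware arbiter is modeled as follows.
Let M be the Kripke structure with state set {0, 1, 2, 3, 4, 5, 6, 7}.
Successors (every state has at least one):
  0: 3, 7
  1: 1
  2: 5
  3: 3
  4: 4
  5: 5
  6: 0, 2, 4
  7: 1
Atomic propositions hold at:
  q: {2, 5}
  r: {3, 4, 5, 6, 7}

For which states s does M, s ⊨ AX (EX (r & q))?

{2, 5}

Sat(r & q) = {5}
Sat(EX (r & q)) = {s : some successor in {5}} = {2, 5}
Sat(AX (EX (r & q))) = {s : every successor in {2, 5}} = {2, 5}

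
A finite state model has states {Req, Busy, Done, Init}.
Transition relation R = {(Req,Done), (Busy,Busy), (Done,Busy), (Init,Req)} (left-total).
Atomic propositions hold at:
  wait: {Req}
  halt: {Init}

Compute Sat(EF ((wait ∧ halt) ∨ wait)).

{Req, Init}

Sat(wait ∧ halt) = ∅
Sat((wait ∧ halt) ∨ wait) = {Req}
EF ((wait ∧ halt) ∨ wait): least fixpoint, start Z0 = {Req}, add states with some successor in Z. Z1 = {Req, Init}; fixed.
Sat(EF ((wait ∧ halt) ∨ wait)) = {Req, Init}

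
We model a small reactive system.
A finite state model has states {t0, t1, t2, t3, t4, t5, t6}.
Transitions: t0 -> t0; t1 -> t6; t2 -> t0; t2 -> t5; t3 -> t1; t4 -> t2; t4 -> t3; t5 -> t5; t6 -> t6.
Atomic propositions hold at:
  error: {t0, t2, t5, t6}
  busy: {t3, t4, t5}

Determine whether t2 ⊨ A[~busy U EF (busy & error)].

Yes

Sat(~busy) = {t0, t1, t2, t6}
Sat(busy & error) = {t5}
EF (busy & error): least fixpoint, start Z0 = {t5}, add states with some successor in Z. Z1 = {t2, t5}; Z2 = {t2, t4, t5}; fixed.
Sat(EF (busy & error)) = {t2, t4, t5}
A[~busy U EF (busy & error)]: least fixpoint, start Z0 = Sat(EF (busy & error)) = {t2, t4, t5}, add states in Sat(~busy) with every successor in Z. Already a fixed point.
Sat(A[~busy U EF (busy & error)]) = {t2, t4, t5}
t2 ∈ Sat(A[~busy U EF (busy & error)]) = {t2, t4, t5}, so the formula holds at t2.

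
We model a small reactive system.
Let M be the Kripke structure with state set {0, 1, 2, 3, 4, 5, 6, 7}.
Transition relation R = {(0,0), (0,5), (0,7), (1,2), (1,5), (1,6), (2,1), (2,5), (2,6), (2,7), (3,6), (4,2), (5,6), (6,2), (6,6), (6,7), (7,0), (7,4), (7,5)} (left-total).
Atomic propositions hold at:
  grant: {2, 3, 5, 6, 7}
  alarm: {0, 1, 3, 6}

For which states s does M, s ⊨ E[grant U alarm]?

{0, 1, 2, 3, 5, 6, 7}

E[grant U alarm]: least fixpoint, start Z0 = Sat(alarm) = {0, 1, 3, 6}, add states in Sat(grant) with some successor in Z. Z1 = {0, 1, 2, 3, 5, 6, 7}; fixed.
Sat(E[grant U alarm]) = {0, 1, 2, 3, 5, 6, 7}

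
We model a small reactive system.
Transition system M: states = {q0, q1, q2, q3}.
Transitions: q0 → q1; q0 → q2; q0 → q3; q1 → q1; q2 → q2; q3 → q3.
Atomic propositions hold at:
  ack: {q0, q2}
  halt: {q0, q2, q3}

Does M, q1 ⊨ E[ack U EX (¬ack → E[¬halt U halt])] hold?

No

Sat(¬ack) = {q1, q3}
Sat(¬halt) = {q1}
E[¬halt U halt]: least fixpoint, start Z0 = Sat(halt) = {q0, q2, q3}, add states in Sat(¬halt) with some successor in Z. Already a fixed point.
Sat(E[¬halt U halt]) = {q0, q2, q3}
Sat(¬ack → E[¬halt U halt]) = {q0, q2, q3}
Sat(EX (¬ack → E[¬halt U halt])) = {s : some successor in {q0, q2, q3}} = {q0, q2, q3}
E[ack U EX (¬ack → E[¬halt U halt])]: least fixpoint, start Z0 = Sat(EX (¬ack → E[¬halt U halt])) = {q0, q2, q3}, add states in Sat(ack) with some successor in Z. Already a fixed point.
Sat(E[ack U EX (¬ack → E[¬halt U halt])]) = {q0, q2, q3}
q1 ∉ Sat(E[ack U EX (¬ack → E[¬halt U halt])]) = {q0, q2, q3}, so the formula does not hold at q1.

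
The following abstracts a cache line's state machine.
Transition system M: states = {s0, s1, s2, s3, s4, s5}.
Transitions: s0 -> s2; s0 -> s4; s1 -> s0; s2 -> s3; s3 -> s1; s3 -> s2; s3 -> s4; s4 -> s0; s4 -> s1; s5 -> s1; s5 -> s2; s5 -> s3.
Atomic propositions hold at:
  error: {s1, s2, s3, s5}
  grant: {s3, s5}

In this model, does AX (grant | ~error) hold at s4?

Sat(~error) = {s0, s4}
Sat(grant | ~error) = {s0, s3, s4, s5}
Sat(AX (grant | ~error)) = {s : every successor in {s0, s3, s4, s5}} = {s1, s2}
s4 ∉ Sat(AX (grant | ~error)) = {s1, s2}, so the formula does not hold at s4.

No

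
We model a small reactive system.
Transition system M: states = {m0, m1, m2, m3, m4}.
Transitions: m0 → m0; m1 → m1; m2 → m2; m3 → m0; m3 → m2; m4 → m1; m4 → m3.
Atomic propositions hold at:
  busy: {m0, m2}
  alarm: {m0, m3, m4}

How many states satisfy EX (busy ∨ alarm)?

4

Sat(busy ∨ alarm) = {m0, m2, m3, m4}
Sat(EX (busy ∨ alarm)) = {s : some successor in {m0, m2, m3, m4}} = {m0, m2, m3, m4}
|Sat(EX (busy ∨ alarm))| = |{m0, m2, m3, m4}| = 4.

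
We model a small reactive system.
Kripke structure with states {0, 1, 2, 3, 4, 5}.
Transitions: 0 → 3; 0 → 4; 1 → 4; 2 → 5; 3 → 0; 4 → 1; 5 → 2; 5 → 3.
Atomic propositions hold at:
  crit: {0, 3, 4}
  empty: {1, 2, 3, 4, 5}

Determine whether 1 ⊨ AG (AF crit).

Yes

AF crit: least fixpoint, start Z0 = {0, 3, 4}, add states with every successor in Z. Z1 = {0, 1, 3, 4}; fixed.
Sat(AF crit) = {0, 1, 3, 4}
AG (AF crit): greatest fixpoint, start Z0 = {0, 1, 3, 4}, keep only states in Sat with every successor in Z. Already a fixed point.
Sat(AG (AF crit)) = {0, 1, 3, 4}
1 ∈ Sat(AG (AF crit)) = {0, 1, 3, 4}, so the formula holds at 1.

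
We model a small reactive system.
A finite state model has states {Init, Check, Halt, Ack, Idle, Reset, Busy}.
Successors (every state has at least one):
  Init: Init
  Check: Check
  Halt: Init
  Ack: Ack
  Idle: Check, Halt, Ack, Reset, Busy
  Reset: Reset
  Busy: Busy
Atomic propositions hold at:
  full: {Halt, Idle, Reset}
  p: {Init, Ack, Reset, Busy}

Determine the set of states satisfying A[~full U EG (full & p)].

Sat(~full) = {Init, Check, Ack, Busy}
Sat(full & p) = {Reset}
EG (full & p): greatest fixpoint, start Z0 = {Reset}, keep only states in Sat with some successor in Z. Already a fixed point.
Sat(EG (full & p)) = {Reset}
A[~full U EG (full & p)]: least fixpoint, start Z0 = Sat(EG (full & p)) = {Reset}, add states in Sat(~full) with every successor in Z. Already a fixed point.
Sat(A[~full U EG (full & p)]) = {Reset}

{Reset}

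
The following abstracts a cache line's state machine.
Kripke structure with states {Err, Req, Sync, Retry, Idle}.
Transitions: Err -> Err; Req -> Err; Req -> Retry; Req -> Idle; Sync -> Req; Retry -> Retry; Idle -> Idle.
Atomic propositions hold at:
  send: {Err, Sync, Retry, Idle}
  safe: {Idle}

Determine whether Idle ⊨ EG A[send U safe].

Yes

A[send U safe]: least fixpoint, start Z0 = Sat(safe) = {Idle}, add states in Sat(send) with every successor in Z. Already a fixed point.
Sat(A[send U safe]) = {Idle}
EG A[send U safe]: greatest fixpoint, start Z0 = {Idle}, keep only states in Sat with some successor in Z. Already a fixed point.
Sat(EG A[send U safe]) = {Idle}
Idle ∈ Sat(EG A[send U safe]) = {Idle}, so the formula holds at Idle.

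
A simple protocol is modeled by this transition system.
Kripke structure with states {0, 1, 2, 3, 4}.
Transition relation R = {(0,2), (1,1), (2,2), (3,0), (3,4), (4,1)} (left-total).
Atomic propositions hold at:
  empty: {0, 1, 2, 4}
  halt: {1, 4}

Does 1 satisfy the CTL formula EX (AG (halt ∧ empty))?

Yes

Sat(halt ∧ empty) = {1, 4}
AG (halt ∧ empty): greatest fixpoint, start Z0 = {1, 4}, keep only states in Sat with every successor in Z. Already a fixed point.
Sat(AG (halt ∧ empty)) = {1, 4}
Sat(EX (AG (halt ∧ empty))) = {s : some successor in {1, 4}} = {1, 3, 4}
1 ∈ Sat(EX (AG (halt ∧ empty))) = {1, 3, 4}, so the formula holds at 1.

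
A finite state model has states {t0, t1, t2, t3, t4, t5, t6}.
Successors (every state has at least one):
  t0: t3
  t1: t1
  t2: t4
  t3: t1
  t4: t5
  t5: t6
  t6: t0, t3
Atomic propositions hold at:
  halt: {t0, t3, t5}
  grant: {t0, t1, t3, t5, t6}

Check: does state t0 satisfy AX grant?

Yes

Sat(AX grant) = {s : every successor in {t0, t1, t3, t5, t6}} = {t0, t1, t3, t4, t5, t6}
t0 ∈ Sat(AX grant) = {t0, t1, t3, t4, t5, t6}, so the formula holds at t0.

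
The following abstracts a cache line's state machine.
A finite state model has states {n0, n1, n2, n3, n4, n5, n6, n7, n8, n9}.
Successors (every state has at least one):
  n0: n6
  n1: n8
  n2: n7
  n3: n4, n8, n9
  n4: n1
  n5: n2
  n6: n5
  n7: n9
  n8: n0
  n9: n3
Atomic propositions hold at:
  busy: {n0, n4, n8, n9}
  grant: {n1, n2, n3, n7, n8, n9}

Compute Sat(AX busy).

Sat(AX busy) = {s : every successor in {n0, n4, n8, n9}} = {n1, n3, n7, n8}

{n1, n3, n7, n8}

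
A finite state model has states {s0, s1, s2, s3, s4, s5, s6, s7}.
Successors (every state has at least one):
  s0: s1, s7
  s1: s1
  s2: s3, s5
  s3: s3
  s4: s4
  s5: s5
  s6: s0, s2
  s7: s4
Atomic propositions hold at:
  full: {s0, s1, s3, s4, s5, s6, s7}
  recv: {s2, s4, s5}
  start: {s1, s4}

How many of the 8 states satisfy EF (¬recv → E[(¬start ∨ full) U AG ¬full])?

Sat(¬recv) = {s0, s1, s3, s6, s7}
Sat(¬start) = {s0, s2, s3, s5, s6, s7}
Sat(¬start ∨ full) = {s0, s1, s2, s3, s4, s5, s6, s7}
Sat(¬full) = {s2}
AG ¬full: greatest fixpoint, start Z0 = {s2}, keep only states in Sat with every successor in Z. Z1 = ∅; fixed.
Sat(AG ¬full) = ∅
E[(¬start ∨ full) U AG ¬full]: least fixpoint, start Z0 = Sat(AG ¬full) = ∅, add states in Sat(¬start ∨ full) with some successor in Z. Already a fixed point.
Sat(E[(¬start ∨ full) U AG ¬full]) = ∅
Sat(¬recv → E[(¬start ∨ full) U AG ¬full]) = {s2, s4, s5}
EF (¬recv → E[(¬start ∨ full) U AG ¬full]): least fixpoint, start Z0 = {s2, s4, s5}, add states with some successor in Z. Z1 = {s2, s4, s5, s6, s7}; Z2 = {s0, s2, s4, s5, s6, s7}; fixed.
Sat(EF (¬recv → E[(¬start ∨ full) U AG ¬full])) = {s0, s2, s4, s5, s6, s7}
|Sat(EF (¬recv → E[(¬start ∨ full) U AG ¬full]))| = |{s0, s2, s4, s5, s6, s7}| = 6.

6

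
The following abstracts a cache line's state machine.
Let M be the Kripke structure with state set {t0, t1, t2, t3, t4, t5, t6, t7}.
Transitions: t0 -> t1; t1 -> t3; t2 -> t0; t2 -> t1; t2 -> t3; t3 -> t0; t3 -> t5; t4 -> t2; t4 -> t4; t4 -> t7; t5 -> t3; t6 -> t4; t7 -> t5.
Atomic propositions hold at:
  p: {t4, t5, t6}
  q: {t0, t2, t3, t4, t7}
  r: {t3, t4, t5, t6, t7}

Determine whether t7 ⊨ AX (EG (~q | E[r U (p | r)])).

Sat(~q) = {t1, t5, t6}
Sat(p | r) = {t3, t4, t5, t6, t7}
E[r U (p | r)]: least fixpoint, start Z0 = Sat((p | r)) = {t3, t4, t5, t6, t7}, add states in Sat(r) with some successor in Z. Already a fixed point.
Sat(E[r U (p | r)]) = {t3, t4, t5, t6, t7}
Sat(~q | E[r U (p | r)]) = {t1, t3, t4, t5, t6, t7}
EG (~q | E[r U (p | r)]): greatest fixpoint, start Z0 = {t1, t3, t4, t5, t6, t7}, keep only states in Sat with some successor in Z. Already a fixed point.
Sat(EG (~q | E[r U (p | r)])) = {t1, t3, t4, t5, t6, t7}
Sat(AX (EG (~q | E[r U (p | r)]))) = {s : every successor in {t1, t3, t4, t5, t6, t7}} = {t0, t1, t5, t6, t7}
t7 ∈ Sat(AX (EG (~q | E[r U (p | r)]))) = {t0, t1, t5, t6, t7}, so the formula holds at t7.

Yes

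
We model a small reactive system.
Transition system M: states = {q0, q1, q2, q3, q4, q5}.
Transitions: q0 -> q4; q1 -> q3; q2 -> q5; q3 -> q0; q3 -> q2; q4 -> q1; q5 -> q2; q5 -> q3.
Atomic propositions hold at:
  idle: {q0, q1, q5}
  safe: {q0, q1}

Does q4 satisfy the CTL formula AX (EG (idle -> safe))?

Sat(idle -> safe) = {q0, q1, q2, q3, q4}
EG (idle -> safe): greatest fixpoint, start Z0 = {q0, q1, q2, q3, q4}, keep only states in Sat with some successor in Z. Z1 = {q0, q1, q3, q4}; fixed.
Sat(EG (idle -> safe)) = {q0, q1, q3, q4}
Sat(AX (EG (idle -> safe))) = {s : every successor in {q0, q1, q3, q4}} = {q0, q1, q4}
q4 ∈ Sat(AX (EG (idle -> safe))) = {q0, q1, q4}, so the formula holds at q4.

Yes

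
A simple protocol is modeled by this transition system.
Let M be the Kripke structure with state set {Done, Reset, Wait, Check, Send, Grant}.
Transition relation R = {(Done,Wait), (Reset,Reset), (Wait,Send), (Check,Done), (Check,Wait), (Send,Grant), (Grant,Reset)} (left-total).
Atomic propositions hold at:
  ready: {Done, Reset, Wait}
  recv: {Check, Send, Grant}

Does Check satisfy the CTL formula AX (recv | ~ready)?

Sat(~ready) = {Check, Send, Grant}
Sat(recv | ~ready) = {Check, Send, Grant}
Sat(AX (recv | ~ready)) = {s : every successor in {Check, Send, Grant}} = {Wait, Send}
Check ∉ Sat(AX (recv | ~ready)) = {Wait, Send}, so the formula does not hold at Check.

No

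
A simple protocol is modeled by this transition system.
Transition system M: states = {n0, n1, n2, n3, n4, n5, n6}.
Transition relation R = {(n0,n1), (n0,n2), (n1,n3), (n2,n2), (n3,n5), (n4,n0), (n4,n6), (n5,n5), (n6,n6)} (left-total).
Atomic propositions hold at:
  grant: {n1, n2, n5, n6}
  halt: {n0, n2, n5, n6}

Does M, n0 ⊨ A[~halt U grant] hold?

Sat(~halt) = {n1, n3, n4}
A[~halt U grant]: least fixpoint, start Z0 = Sat(grant) = {n1, n2, n5, n6}, add states in Sat(~halt) with every successor in Z. Z1 = {n1, n2, n3, n5, n6}; fixed.
Sat(A[~halt U grant]) = {n1, n2, n3, n5, n6}
n0 ∉ Sat(A[~halt U grant]) = {n1, n2, n3, n5, n6}, so the formula does not hold at n0.

No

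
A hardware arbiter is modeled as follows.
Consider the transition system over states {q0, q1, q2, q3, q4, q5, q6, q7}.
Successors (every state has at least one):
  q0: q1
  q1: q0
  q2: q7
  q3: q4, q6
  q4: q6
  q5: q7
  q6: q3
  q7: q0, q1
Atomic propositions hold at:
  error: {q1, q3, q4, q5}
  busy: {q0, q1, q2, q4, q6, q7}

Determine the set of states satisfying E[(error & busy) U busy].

{q0, q1, q2, q4, q6, q7}

Sat(error & busy) = {q1, q4}
E[(error & busy) U busy]: least fixpoint, start Z0 = Sat(busy) = {q0, q1, q2, q4, q6, q7}, add states in Sat(error & busy) with some successor in Z. Already a fixed point.
Sat(E[(error & busy) U busy]) = {q0, q1, q2, q4, q6, q7}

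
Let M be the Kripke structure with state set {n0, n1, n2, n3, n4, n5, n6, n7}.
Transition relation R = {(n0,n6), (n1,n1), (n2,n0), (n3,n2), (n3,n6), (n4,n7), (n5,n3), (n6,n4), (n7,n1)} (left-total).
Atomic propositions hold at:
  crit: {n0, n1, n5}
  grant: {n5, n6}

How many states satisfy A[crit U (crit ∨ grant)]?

4

Sat(crit ∨ grant) = {n0, n1, n5, n6}
A[crit U (crit ∨ grant)]: least fixpoint, start Z0 = Sat((crit ∨ grant)) = {n0, n1, n5, n6}, add states in Sat(crit) with every successor in Z. Already a fixed point.
Sat(A[crit U (crit ∨ grant)]) = {n0, n1, n5, n6}
|Sat(A[crit U (crit ∨ grant)])| = |{n0, n1, n5, n6}| = 4.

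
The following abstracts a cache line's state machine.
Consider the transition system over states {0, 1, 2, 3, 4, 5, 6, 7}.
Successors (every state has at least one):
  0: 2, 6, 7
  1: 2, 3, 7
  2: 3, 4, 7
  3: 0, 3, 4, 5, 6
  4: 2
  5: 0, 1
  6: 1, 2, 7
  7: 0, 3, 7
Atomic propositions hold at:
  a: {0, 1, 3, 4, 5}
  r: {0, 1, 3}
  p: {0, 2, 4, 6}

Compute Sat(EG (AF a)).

AF a: least fixpoint, start Z0 = {0, 1, 3, 4, 5}, add states with every successor in Z. Already a fixed point.
Sat(AF a) = {0, 1, 3, 4, 5}
EG (AF a): greatest fixpoint, start Z0 = {0, 1, 3, 4, 5}, keep only states in Sat with some successor in Z. Z1 = {1, 3, 5}; fixed.
Sat(EG (AF a)) = {1, 3, 5}

{1, 3, 5}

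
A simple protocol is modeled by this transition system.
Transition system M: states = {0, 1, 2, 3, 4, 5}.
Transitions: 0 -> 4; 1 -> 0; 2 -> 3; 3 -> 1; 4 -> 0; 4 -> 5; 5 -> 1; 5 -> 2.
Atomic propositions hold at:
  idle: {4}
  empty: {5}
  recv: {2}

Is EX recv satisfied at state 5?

Sat(EX recv) = {s : some successor in {2}} = {5}
5 ∈ Sat(EX recv) = {5}, so the formula holds at 5.

Yes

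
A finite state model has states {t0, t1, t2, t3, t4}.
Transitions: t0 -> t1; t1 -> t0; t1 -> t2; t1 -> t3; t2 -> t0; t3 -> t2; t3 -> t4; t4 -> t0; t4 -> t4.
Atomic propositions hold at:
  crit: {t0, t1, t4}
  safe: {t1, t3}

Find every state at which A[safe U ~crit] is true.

{t2, t3}

Sat(~crit) = {t2, t3}
A[safe U ~crit]: least fixpoint, start Z0 = Sat(~crit) = {t2, t3}, add states in Sat(safe) with every successor in Z. Already a fixed point.
Sat(A[safe U ~crit]) = {t2, t3}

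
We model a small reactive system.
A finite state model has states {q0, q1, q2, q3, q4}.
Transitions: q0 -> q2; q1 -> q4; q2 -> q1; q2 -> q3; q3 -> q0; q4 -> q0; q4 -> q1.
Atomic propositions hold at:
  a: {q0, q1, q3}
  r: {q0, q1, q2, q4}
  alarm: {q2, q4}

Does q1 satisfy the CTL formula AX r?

Sat(AX r) = {s : every successor in {q0, q1, q2, q4}} = {q0, q1, q3, q4}
q1 ∈ Sat(AX r) = {q0, q1, q3, q4}, so the formula holds at q1.

Yes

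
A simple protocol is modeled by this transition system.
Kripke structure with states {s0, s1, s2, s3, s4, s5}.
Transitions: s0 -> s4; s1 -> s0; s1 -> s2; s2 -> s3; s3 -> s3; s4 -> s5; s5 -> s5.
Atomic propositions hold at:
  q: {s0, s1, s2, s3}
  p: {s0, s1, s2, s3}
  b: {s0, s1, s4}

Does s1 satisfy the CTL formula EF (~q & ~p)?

Sat(~q) = {s4, s5}
Sat(~p) = {s4, s5}
Sat(~q & ~p) = {s4, s5}
EF (~q & ~p): least fixpoint, start Z0 = {s4, s5}, add states with some successor in Z. Z1 = {s0, s4, s5}; Z2 = {s0, s1, s4, s5}; fixed.
Sat(EF (~q & ~p)) = {s0, s1, s4, s5}
s1 ∈ Sat(EF (~q & ~p)) = {s0, s1, s4, s5}, so the formula holds at s1.

Yes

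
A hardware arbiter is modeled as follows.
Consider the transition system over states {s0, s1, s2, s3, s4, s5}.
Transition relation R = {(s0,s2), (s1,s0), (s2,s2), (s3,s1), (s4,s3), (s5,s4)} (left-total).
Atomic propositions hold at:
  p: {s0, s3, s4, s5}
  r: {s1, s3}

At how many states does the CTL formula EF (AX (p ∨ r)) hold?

Sat(p ∨ r) = {s0, s1, s3, s4, s5}
Sat(AX (p ∨ r)) = {s : every successor in {s0, s1, s3, s4, s5}} = {s1, s3, s4, s5}
EF (AX (p ∨ r)): least fixpoint, start Z0 = {s1, s3, s4, s5}, add states with some successor in Z. Already a fixed point.
Sat(EF (AX (p ∨ r))) = {s1, s3, s4, s5}
|Sat(EF (AX (p ∨ r)))| = |{s1, s3, s4, s5}| = 4.

4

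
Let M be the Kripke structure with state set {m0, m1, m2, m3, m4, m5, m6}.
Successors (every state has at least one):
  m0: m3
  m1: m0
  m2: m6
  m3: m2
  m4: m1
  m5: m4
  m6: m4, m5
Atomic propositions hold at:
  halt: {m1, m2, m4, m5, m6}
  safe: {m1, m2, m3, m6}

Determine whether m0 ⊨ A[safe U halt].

No

A[safe U halt]: least fixpoint, start Z0 = Sat(halt) = {m1, m2, m4, m5, m6}, add states in Sat(safe) with every successor in Z. Z1 = {m1, m2, m3, m4, m5, m6}; fixed.
Sat(A[safe U halt]) = {m1, m2, m3, m4, m5, m6}
m0 ∉ Sat(A[safe U halt]) = {m1, m2, m3, m4, m5, m6}, so the formula does not hold at m0.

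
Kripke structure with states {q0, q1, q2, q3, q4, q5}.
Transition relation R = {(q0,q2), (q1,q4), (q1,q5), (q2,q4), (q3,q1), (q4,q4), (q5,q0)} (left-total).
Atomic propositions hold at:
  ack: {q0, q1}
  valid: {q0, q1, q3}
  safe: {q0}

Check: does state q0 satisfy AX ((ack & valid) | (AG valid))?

Sat(ack & valid) = {q0, q1}
AG valid: greatest fixpoint, start Z0 = {q0, q1, q3}, keep only states in Sat with every successor in Z. Z1 = {q3}; Z2 = ∅; fixed.
Sat(AG valid) = ∅
Sat((ack & valid) | (AG valid)) = {q0, q1}
Sat(AX ((ack & valid) | (AG valid))) = {s : every successor in {q0, q1}} = {q3, q5}
q0 ∉ Sat(AX ((ack & valid) | (AG valid))) = {q3, q5}, so the formula does not hold at q0.

No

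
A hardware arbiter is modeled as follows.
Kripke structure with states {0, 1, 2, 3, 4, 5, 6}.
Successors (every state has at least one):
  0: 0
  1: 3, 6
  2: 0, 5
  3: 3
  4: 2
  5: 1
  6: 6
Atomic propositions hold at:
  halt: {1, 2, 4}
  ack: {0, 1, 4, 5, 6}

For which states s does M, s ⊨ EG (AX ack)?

{0, 2, 6}

Sat(AX ack) = {s : every successor in {0, 1, 4, 5, 6}} = {0, 2, 5, 6}
EG (AX ack): greatest fixpoint, start Z0 = {0, 2, 5, 6}, keep only states in Sat with some successor in Z. Z1 = {0, 2, 6}; fixed.
Sat(EG (AX ack)) = {0, 2, 6}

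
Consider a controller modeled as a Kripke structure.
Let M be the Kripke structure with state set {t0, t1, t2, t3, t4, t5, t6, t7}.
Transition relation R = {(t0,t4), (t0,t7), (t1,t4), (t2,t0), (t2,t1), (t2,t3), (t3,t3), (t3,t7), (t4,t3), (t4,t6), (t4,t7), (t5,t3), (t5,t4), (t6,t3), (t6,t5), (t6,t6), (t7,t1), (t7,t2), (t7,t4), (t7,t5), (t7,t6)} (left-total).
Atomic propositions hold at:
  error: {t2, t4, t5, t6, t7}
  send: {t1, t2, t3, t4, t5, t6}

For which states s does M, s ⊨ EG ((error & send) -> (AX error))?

Sat(error & send) = {t2, t4, t5, t6}
Sat(AX error) = {s : every successor in {t2, t4, t5, t6, t7}} = {t0, t1}
Sat((error & send) -> (AX error)) = {t0, t1, t3, t7}
EG ((error & send) -> (AX error)): greatest fixpoint, start Z0 = {t0, t1, t3, t7}, keep only states in Sat with some successor in Z. Z1 = {t0, t3, t7}; Z2 = {t0, t3}; Z3 = {t3}; fixed.
Sat(EG ((error & send) -> (AX error))) = {t3}

{t3}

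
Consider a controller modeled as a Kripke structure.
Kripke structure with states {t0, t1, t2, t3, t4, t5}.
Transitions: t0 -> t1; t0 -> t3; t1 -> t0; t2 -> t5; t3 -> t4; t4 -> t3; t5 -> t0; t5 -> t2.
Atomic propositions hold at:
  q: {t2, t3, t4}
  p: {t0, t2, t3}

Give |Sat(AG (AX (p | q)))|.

Sat(p | q) = {t0, t2, t3, t4}
Sat(AX (p | q)) = {s : every successor in {t0, t2, t3, t4}} = {t1, t3, t4, t5}
AG (AX (p | q)): greatest fixpoint, start Z0 = {t1, t3, t4, t5}, keep only states in Sat with every successor in Z. Z1 = {t3, t4}; fixed.
Sat(AG (AX (p | q))) = {t3, t4}
|Sat(AG (AX (p | q)))| = |{t3, t4}| = 2.

2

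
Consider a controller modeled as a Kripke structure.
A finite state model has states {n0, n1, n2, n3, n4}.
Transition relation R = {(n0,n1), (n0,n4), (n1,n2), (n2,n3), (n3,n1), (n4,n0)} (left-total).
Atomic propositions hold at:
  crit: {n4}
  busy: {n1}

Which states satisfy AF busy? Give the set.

AF busy: least fixpoint, start Z0 = {n1}, add states with every successor in Z. Z1 = {n1, n3}; Z2 = {n1, n2, n3}; fixed.
Sat(AF busy) = {n1, n2, n3}

{n1, n2, n3}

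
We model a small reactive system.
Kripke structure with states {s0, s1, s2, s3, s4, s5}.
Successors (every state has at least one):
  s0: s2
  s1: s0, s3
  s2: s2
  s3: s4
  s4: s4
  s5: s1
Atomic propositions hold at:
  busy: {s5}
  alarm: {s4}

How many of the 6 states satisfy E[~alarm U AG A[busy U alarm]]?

Sat(~alarm) = {s0, s1, s2, s3, s5}
A[busy U alarm]: least fixpoint, start Z0 = Sat(alarm) = {s4}, add states in Sat(busy) with every successor in Z. Already a fixed point.
Sat(A[busy U alarm]) = {s4}
AG A[busy U alarm]: greatest fixpoint, start Z0 = {s4}, keep only states in Sat with every successor in Z. Already a fixed point.
Sat(AG A[busy U alarm]) = {s4}
E[~alarm U AG A[busy U alarm]]: least fixpoint, start Z0 = Sat(AG A[busy U alarm]) = {s4}, add states in Sat(~alarm) with some successor in Z. Z1 = {s3, s4}; Z2 = {s1, s3, s4}; Z3 = {s1, s3, s4, s5}; fixed.
Sat(E[~alarm U AG A[busy U alarm]]) = {s1, s3, s4, s5}
|Sat(E[~alarm U AG A[busy U alarm]])| = |{s1, s3, s4, s5}| = 4.

4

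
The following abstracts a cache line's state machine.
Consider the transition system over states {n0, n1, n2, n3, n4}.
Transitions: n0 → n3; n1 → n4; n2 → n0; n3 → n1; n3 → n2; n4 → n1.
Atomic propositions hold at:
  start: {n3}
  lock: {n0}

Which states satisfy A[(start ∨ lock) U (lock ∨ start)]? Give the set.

Sat(start ∨ lock) = {n0, n3}
Sat(lock ∨ start) = {n0, n3}
A[(start ∨ lock) U (lock ∨ start)]: least fixpoint, start Z0 = Sat((lock ∨ start)) = {n0, n3}, add states in Sat(start ∨ lock) with every successor in Z. Already a fixed point.
Sat(A[(start ∨ lock) U (lock ∨ start)]) = {n0, n3}

{n0, n3}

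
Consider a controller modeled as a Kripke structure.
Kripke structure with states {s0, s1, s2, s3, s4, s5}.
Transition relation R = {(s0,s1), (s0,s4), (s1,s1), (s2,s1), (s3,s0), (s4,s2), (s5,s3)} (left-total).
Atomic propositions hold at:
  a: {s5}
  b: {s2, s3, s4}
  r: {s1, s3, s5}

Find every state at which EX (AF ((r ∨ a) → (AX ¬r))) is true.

{s0, s3, s4, s5}

Sat(r ∨ a) = {s1, s3, s5}
Sat(¬r) = {s0, s2, s4}
Sat(AX ¬r) = {s : every successor in {s0, s2, s4}} = {s3, s4}
Sat((r ∨ a) → (AX ¬r)) = {s0, s2, s3, s4}
AF ((r ∨ a) → (AX ¬r)): least fixpoint, start Z0 = {s0, s2, s3, s4}, add states with every successor in Z. Z1 = {s0, s2, s3, s4, s5}; fixed.
Sat(AF ((r ∨ a) → (AX ¬r))) = {s0, s2, s3, s4, s5}
Sat(EX (AF ((r ∨ a) → (AX ¬r)))) = {s : some successor in {s0, s2, s3, s4, s5}} = {s0, s3, s4, s5}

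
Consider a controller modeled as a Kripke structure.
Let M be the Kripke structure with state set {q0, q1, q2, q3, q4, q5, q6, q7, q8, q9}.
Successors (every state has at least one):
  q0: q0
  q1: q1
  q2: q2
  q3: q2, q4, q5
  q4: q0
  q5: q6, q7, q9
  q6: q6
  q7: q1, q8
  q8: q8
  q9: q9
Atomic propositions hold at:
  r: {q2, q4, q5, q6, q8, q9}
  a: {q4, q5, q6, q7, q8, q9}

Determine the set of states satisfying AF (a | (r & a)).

Sat(r & a) = {q4, q5, q6, q8, q9}
Sat(a | (r & a)) = {q4, q5, q6, q7, q8, q9}
AF (a | (r & a)): least fixpoint, start Z0 = {q4, q5, q6, q7, q8, q9}, add states with every successor in Z. Already a fixed point.
Sat(AF (a | (r & a))) = {q4, q5, q6, q7, q8, q9}

{q4, q5, q6, q7, q8, q9}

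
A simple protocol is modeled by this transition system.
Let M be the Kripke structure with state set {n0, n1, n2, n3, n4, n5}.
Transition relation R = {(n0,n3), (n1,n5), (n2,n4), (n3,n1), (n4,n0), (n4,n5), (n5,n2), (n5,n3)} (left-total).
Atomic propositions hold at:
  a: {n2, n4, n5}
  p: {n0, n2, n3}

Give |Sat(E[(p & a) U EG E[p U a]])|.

3

Sat(p & a) = {n2}
E[p U a]: least fixpoint, start Z0 = Sat(a) = {n2, n4, n5}, add states in Sat(p) with some successor in Z. Already a fixed point.
Sat(E[p U a]) = {n2, n4, n5}
EG E[p U a]: greatest fixpoint, start Z0 = {n2, n4, n5}, keep only states in Sat with some successor in Z. Already a fixed point.
Sat(EG E[p U a]) = {n2, n4, n5}
E[(p & a) U EG E[p U a]]: least fixpoint, start Z0 = Sat(EG E[p U a]) = {n2, n4, n5}, add states in Sat(p & a) with some successor in Z. Already a fixed point.
Sat(E[(p & a) U EG E[p U a]]) = {n2, n4, n5}
|Sat(E[(p & a) U EG E[p U a]])| = |{n2, n4, n5}| = 3.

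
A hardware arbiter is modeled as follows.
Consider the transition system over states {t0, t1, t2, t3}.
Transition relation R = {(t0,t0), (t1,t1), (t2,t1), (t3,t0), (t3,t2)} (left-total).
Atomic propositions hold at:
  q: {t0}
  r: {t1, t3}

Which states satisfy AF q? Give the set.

{t0}

AF q: least fixpoint, start Z0 = {t0}, add states with every successor in Z. Already a fixed point.
Sat(AF q) = {t0}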